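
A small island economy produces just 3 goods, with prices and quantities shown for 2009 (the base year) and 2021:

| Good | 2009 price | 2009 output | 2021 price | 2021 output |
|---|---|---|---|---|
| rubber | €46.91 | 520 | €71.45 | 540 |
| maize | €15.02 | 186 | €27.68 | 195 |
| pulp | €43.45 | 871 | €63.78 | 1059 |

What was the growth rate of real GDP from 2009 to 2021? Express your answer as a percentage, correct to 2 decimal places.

Real GDP 2009 = Nominal GDP 2009 = 46.91·520 + 15.02·186 + 43.45·871 = 65031.87.
Real GDP 2021 (at 2009 prices) = 46.91·540 + 15.02·195 + 43.45·1059 = 74273.85.
Real growth = 74273.85/65031.87 − 1 = 0.1421.

14.21%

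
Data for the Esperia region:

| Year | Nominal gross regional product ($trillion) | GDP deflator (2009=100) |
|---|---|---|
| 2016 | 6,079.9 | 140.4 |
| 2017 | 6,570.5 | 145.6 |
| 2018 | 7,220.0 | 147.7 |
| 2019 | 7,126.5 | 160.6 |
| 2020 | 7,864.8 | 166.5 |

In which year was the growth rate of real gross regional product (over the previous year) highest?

2018

2017: real = 6570.5/1.456 = 4512.71; growth vs 2016 (4330.41) = 4.21%.
2018: real = 7220.0/1.477 = 4888.29; growth vs 2017 (4512.71) = 8.32%.
2019: real = 7126.5/1.606 = 4437.42; growth vs 2018 (4888.29) = -9.22%.
2020: real = 7864.8/1.665 = 4723.60; growth vs 2019 (4437.42) = 6.45%.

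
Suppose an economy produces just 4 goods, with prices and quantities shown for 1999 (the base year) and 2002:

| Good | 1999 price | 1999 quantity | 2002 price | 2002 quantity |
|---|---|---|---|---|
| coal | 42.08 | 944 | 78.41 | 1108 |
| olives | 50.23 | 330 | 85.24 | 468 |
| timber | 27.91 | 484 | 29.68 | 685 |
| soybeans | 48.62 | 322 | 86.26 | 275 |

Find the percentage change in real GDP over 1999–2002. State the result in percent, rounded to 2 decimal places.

Real GDP 1999 = Nominal GDP 1999 = 42.08·944 + 50.23·330 + 27.91·484 + 48.62·322 = 85463.50.
Real GDP 2002 (at 1999 prices) = 42.08·1108 + 50.23·468 + 27.91·685 + 48.62·275 = 102621.13.
Real growth = 102621.13/85463.50 − 1 = 0.2008.

20.08%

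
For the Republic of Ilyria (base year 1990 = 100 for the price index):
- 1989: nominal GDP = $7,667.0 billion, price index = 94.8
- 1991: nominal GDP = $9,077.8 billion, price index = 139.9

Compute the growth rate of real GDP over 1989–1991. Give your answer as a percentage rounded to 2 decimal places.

-19.77%

Deflate each year: 1989 → 7667.0/0.948 = 8087.55; 1991 → 9077.8/1.399 = 6488.78.
So real GDP changed by 6488.78/8087.55 − 1 = -0.1977, i.e. -19.77%.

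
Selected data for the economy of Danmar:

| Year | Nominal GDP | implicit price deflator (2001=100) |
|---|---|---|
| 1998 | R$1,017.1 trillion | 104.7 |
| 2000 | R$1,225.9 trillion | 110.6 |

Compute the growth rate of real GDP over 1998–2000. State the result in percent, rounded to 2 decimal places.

14.10%

Deflate each year: 1998 → 1017.1/1.047 = 971.44; 2000 → 1225.9/1.106 = 1108.41.
So real GDP changed by 1108.41/971.44 − 1 = 0.1410, i.e. 14.10%.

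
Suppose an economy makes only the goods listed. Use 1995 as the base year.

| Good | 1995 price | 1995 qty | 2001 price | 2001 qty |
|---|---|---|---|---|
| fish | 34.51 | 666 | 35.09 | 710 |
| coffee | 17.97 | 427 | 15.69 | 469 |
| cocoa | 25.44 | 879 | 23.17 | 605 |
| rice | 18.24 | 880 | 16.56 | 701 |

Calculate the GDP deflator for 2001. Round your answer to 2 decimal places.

Nominal GDP 2001 = 35.09·710 + 15.69·469 + 23.17·605 + 16.56·701 = 57898.92.
Real GDP 2001 (at 1995 prices) = 34.51·710 + 17.97·469 + 25.44·605 + 18.24·701 = 61107.47.
Deflator = Nominal/Real × 100 = 57898.92/61107.47 × 100 = 94.749.

94.75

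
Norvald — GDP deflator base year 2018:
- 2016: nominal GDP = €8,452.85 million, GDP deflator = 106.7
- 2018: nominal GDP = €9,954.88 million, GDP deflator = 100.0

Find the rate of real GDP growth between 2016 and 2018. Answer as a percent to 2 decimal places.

Deflate each year: 2016 → 8452.85/1.067 = 7922.07; 2018 → 9954.88/1.000 = 9954.88.
So real GDP changed by 9954.88/7922.07 − 1 = 0.2566, i.e. 25.66%.

25.66%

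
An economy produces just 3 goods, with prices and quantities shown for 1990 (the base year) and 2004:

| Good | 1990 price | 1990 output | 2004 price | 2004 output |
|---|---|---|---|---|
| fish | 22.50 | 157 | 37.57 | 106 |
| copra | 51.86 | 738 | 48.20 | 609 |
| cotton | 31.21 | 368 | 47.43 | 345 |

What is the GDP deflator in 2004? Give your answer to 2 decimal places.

111.10

Nominal GDP 2004 = 37.57·106 + 48.20·609 + 47.43·345 = 49699.57.
Real GDP 2004 (at 1990 prices) = 22.50·106 + 51.86·609 + 31.21·345 = 44735.19.
Deflator = Nominal/Real × 100 = 49699.57/44735.19 × 100 = 111.097.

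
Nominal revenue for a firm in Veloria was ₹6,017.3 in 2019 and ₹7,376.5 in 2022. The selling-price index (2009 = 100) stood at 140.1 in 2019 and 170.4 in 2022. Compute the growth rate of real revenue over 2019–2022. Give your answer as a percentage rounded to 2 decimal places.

Deflate each year: 2019 → 6017.3/1.401 = 4295.00; 2022 → 7376.5/1.704 = 4328.93.
So real revenue changed by 4328.93/4295.00 − 1 = 0.0079, i.e. 0.79%.

0.79%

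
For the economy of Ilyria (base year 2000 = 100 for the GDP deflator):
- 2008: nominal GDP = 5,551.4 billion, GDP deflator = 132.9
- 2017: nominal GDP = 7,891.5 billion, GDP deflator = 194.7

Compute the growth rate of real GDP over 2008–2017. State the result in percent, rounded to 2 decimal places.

Real GDP 2008 = 5551.4 / 1.329 = 4177.13.
Real GDP 2017 = 7891.5 / 1.947 = 4053.16.
Real growth = 4053.16 / 4177.13 − 1 = -0.0297.

-2.97%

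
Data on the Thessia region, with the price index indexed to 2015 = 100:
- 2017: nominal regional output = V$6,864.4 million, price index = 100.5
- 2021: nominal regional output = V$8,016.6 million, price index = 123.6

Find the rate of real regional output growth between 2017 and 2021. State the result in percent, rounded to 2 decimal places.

Deflate each year: 2017 → 6864.4/1.005 = 6830.25; 2021 → 8016.6/1.236 = 6485.92.
So real regional output changed by 6485.92/6830.25 − 1 = -0.0504, i.e. -5.04%.

-5.04%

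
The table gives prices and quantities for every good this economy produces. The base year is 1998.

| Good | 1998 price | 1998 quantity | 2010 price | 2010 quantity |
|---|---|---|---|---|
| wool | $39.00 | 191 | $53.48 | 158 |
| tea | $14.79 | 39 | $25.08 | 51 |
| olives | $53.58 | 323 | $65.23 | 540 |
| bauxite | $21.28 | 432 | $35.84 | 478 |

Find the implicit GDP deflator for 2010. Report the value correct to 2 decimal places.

Nominal GDP 2010 = 53.48·158 + 25.08·51 + 65.23·540 + 35.84·478 = 62084.64.
Real GDP 2010 (at 1998 prices) = 39.00·158 + 14.79·51 + 53.58·540 + 21.28·478 = 46021.33.
Deflator = Nominal/Real × 100 = 62084.64/46021.33 × 100 = 134.904.

134.90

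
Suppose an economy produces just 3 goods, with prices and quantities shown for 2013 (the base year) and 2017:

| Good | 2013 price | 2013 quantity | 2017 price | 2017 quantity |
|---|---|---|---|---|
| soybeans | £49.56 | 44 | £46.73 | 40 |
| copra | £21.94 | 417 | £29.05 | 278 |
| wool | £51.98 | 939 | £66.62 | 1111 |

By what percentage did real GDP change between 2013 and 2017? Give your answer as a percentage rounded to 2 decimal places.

9.47%

Real GDP 2013 = Nominal GDP 2013 = 49.56·44 + 21.94·417 + 51.98·939 = 60138.84.
Real GDP 2017 (at 2013 prices) = 49.56·40 + 21.94·278 + 51.98·1111 = 65831.50.
Real growth = 65831.50/60138.84 − 1 = 0.0947.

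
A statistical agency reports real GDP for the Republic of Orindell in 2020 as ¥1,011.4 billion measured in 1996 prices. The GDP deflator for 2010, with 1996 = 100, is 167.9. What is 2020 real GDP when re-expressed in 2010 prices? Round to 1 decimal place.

¥1,698.1 billion

Real GDP in 2010 prices = Real GDP in 1996 prices × (P_2010/P_1996) = 1011.4 × 1.679 = 1698.14.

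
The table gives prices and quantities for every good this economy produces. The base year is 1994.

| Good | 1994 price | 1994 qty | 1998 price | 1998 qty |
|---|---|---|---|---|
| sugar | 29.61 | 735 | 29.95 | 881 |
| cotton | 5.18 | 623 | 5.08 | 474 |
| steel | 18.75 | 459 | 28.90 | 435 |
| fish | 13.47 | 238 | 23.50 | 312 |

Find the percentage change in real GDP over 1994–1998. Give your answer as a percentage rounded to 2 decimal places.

11.14%

Real GDP 1994 = Nominal GDP 1994 = 29.61·735 + 5.18·623 + 18.75·459 + 13.47·238 = 36802.60.
Real GDP 1998 (at 1994 prices) = 29.61·881 + 5.18·474 + 18.75·435 + 13.47·312 = 40900.62.
Real growth = 40900.62/36802.60 − 1 = 0.1114.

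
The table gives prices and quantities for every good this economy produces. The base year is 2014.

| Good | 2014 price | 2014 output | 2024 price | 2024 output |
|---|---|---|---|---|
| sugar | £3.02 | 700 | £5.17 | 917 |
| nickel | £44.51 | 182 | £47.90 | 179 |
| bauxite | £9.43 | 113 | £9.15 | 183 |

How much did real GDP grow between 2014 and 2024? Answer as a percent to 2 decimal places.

10.48%

Real GDP 2014 = Nominal GDP 2014 = 3.02·700 + 44.51·182 + 9.43·113 = 11280.41.
Real GDP 2024 (at 2014 prices) = 3.02·917 + 44.51·179 + 9.43·183 = 12462.32.
Real growth = 12462.32/11280.41 − 1 = 0.1048.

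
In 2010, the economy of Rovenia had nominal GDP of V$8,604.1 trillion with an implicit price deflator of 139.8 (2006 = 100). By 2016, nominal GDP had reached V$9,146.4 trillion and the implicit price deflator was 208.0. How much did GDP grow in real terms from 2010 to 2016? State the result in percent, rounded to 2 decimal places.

-28.55%

Deflate each year: 2010 → 8604.1/1.398 = 6154.58; 2016 → 9146.4/2.080 = 4397.31.
So real GDP changed by 4397.31/6154.58 − 1 = -0.2855, i.e. -28.55%.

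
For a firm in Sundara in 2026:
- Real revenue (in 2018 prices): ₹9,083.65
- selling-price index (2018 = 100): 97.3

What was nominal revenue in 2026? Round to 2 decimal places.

Nominal revenue = Real × (selling-price index/100) = 9083.65 × 0.973 = 8838.39.

₹8,838.39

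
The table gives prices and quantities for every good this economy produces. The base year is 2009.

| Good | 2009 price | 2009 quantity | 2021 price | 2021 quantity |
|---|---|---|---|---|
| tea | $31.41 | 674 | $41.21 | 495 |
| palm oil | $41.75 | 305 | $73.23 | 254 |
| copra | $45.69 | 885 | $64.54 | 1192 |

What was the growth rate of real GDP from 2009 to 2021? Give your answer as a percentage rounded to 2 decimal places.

8.44%

Real GDP 2009 = Nominal GDP 2009 = 31.41·674 + 41.75·305 + 45.69·885 = 74339.74.
Real GDP 2021 (at 2009 prices) = 31.41·495 + 41.75·254 + 45.69·1192 = 80614.93.
Real growth = 80614.93/74339.74 − 1 = 0.0844.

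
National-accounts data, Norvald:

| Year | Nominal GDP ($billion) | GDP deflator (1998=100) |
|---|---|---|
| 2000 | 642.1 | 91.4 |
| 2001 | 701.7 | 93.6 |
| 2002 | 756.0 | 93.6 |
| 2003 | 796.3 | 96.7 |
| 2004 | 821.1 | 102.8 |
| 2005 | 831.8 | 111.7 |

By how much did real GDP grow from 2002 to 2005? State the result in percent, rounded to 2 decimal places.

-7.80%

Real GDP 2002 = 756.0/0.936 = 807.69.
Real GDP 2005 = 831.8/1.117 = 744.67.
Change = 744.67/807.69 − 1 = -0.0780.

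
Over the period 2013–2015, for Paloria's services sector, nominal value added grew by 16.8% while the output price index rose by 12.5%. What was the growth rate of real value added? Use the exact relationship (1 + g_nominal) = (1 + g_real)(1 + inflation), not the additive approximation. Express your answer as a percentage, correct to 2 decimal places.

3.82%

(1 + g_nom) = (1 + g_real)(1 + π), so g_real = 1.1680 / 1.1250 − 1 = 0.03822.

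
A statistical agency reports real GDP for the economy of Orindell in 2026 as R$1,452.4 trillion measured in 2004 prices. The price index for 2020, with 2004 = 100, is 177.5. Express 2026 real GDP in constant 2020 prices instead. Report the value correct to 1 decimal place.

Real GDP in 2020 prices = Real GDP in 2004 prices × (P_2020/P_2004) = 1452.4 × 1.775 = 2578.01.

R$2,578.0 trillion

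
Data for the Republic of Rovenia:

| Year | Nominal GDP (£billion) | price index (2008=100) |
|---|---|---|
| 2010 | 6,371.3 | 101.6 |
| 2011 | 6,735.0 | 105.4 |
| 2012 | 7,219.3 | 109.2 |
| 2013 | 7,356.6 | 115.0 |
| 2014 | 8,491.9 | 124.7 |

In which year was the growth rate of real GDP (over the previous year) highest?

2011: real = 6735.0/1.054 = 6389.94; growth vs 2010 (6270.96) = 1.90%.
2012: real = 7219.3/1.092 = 6611.08; growth vs 2011 (6389.94) = 3.46%.
2013: real = 7356.6/1.150 = 6397.04; growth vs 2012 (6611.08) = -3.24%.
2014: real = 8491.9/1.247 = 6809.86; growth vs 2013 (6397.04) = 6.45%.

2014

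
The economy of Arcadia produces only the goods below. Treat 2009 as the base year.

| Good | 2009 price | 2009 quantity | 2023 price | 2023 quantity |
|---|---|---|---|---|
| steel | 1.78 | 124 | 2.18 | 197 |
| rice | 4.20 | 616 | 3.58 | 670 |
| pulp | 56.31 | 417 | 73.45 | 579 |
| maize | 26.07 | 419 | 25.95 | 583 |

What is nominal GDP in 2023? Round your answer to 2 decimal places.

60484.46

Nominal GDP 2023 = Σ (p_2023 × q_2023) = 2.18·197 + 3.58·670 + 73.45·579 + 25.95·583 = 60484.46.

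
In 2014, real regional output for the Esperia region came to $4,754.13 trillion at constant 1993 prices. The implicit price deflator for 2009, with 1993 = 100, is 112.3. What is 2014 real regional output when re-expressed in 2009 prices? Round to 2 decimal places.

$5,338.89 trillion

Real regional output in 2009 prices = Real regional output in 1993 prices × (P_2009/P_1993) = 4754.13 × 1.123 = 5338.89.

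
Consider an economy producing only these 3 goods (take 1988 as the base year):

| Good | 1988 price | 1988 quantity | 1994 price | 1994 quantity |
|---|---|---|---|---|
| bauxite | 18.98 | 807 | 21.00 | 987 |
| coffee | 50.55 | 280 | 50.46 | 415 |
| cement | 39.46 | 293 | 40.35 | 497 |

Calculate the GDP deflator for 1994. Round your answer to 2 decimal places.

Nominal GDP 1994 = 21.00·987 + 50.46·415 + 40.35·497 = 61721.85.
Real GDP 1994 (at 1988 prices) = 18.98·987 + 50.55·415 + 39.46·497 = 59323.13.
Deflator = Nominal/Real × 100 = 61721.85/59323.13 × 100 = 104.043.

104.04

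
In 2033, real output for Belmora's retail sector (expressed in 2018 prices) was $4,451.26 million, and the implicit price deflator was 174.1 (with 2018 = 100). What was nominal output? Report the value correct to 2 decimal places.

Nominal output = Real × (implicit price deflator/100) = 4451.26 × 1.741 = 7749.64.

$7,749.64 million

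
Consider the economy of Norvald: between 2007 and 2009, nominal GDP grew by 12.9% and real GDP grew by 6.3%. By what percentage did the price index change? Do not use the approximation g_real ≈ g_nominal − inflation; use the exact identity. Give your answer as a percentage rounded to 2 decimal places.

6.21%

(1 + g_nom) = (1 + g_real)(1 + π), so π = 1.1290 / 1.0630 − 1 = 0.06209.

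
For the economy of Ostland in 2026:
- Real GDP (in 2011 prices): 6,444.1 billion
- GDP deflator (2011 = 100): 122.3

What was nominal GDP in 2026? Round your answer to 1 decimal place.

7,881.1 billion

Nominal GDP = Real × (GDP deflator/100) = 6444.1 × 1.223 = 7881.13.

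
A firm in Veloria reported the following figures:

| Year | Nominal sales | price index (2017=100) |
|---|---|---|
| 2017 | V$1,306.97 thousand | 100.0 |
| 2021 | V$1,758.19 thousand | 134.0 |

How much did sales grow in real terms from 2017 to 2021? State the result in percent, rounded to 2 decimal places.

Real sales 2017 = 1306.97 / 1.000 = 1306.97.
Real sales 2021 = 1758.19 / 1.340 = 1312.08.
Real growth = 1312.08 / 1306.97 − 1 = 0.0039.

0.39%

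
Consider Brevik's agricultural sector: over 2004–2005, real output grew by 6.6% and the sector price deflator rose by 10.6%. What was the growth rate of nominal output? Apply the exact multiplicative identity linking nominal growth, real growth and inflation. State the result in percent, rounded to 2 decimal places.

(1 + g_nom) = (1 + g_real)(1 + π) = 1.0660 × 1.1060 = 1.17900.

17.90%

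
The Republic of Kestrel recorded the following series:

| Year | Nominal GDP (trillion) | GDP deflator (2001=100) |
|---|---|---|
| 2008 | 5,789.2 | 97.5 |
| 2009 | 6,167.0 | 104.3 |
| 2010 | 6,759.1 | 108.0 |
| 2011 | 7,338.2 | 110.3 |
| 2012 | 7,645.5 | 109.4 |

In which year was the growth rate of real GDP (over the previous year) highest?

2009: real = 6167.0/1.043 = 5912.75; growth vs 2008 (5937.64) = -0.42%.
2010: real = 6759.1/1.080 = 6258.43; growth vs 2009 (5912.75) = 5.85%.
2011: real = 7338.2/1.103 = 6652.95; growth vs 2010 (6258.43) = 6.30%.
2012: real = 7645.5/1.094 = 6988.57; growth vs 2011 (6652.95) = 5.04%.

2011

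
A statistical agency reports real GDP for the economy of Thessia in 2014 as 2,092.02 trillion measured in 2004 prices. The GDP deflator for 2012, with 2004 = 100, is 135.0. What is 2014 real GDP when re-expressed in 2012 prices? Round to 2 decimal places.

2,824.23 trillion

Real GDP in 2012 prices = Real GDP in 2004 prices × (P_2012/P_2004) = 2092.02 × 1.350 = 2824.23.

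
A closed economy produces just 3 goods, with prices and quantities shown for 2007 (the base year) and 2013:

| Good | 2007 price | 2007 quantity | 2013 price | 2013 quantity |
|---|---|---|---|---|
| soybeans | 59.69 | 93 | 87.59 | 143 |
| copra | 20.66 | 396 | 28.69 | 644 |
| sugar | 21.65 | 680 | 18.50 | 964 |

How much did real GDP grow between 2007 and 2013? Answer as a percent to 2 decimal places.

50.10%

Real GDP 2007 = Nominal GDP 2007 = 59.69·93 + 20.66·396 + 21.65·680 = 28454.53.
Real GDP 2013 (at 2007 prices) = 59.69·143 + 20.66·644 + 21.65·964 = 42711.31.
Real growth = 42711.31/28454.53 − 1 = 0.5010.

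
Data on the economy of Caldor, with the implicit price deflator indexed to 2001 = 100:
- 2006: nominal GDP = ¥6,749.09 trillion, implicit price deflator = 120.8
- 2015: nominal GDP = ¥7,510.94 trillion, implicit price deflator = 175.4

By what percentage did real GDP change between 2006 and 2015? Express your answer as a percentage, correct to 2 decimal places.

Deflate each year: 2006 → 6749.09/1.208 = 5587.00; 2015 → 7510.94/1.754 = 4282.18.
So real GDP changed by 4282.18/5587.00 − 1 = -0.2335, i.e. -23.35%.

-23.35%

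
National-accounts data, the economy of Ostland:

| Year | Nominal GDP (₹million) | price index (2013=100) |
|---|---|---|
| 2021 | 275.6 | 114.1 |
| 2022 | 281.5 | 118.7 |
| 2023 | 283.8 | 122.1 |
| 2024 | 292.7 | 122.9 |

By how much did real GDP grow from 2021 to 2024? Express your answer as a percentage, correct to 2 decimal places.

Real GDP 2021 = 275.6/1.141 = 241.54.
Real GDP 2024 = 292.7/1.229 = 238.16.
Change = 238.16/241.54 − 1 = -0.0140.

-1.40%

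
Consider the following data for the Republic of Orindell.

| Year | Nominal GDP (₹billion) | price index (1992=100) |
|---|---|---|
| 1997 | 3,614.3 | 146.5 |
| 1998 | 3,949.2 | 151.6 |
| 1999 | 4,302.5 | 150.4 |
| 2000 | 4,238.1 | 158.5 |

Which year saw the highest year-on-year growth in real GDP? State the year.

1998: real = 3949.2/1.516 = 2605.01; growth vs 1997 (2467.10) = 5.59%.
1999: real = 4302.5/1.504 = 2860.70; growth vs 1998 (2605.01) = 9.82%.
2000: real = 4238.1/1.585 = 2673.88; growth vs 1999 (2860.70) = -6.53%.

1999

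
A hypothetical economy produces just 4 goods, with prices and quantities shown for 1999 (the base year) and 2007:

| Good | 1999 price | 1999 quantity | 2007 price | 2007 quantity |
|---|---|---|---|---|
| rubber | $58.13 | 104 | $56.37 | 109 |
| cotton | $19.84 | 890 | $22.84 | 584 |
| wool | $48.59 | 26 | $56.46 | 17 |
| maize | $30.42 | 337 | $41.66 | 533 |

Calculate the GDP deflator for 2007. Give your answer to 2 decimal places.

121.98

Nominal GDP 2007 = 56.37·109 + 22.84·584 + 56.46·17 + 41.66·533 = 42647.49.
Real GDP 2007 (at 1999 prices) = 58.13·109 + 19.84·584 + 48.59·17 + 30.42·533 = 34962.62.
Deflator = Nominal/Real × 100 = 42647.49/34962.62 × 100 = 121.980.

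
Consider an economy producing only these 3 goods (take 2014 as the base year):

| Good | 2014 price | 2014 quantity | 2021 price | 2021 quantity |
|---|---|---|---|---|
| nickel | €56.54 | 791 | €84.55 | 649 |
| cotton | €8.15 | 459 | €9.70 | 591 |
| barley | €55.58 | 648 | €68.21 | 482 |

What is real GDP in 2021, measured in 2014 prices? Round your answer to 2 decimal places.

€68300.67

Real GDP 2021 = Σ (p_2014 × q_2021) = 56.54·649 + 8.15·591 + 55.58·482 = 68300.67.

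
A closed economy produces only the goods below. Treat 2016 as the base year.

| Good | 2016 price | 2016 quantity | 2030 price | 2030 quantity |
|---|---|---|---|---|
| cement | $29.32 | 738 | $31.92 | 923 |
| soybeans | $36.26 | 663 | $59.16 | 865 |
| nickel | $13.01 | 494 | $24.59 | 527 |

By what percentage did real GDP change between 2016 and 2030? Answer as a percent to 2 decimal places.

25.29%

Real GDP 2016 = Nominal GDP 2016 = 29.32·738 + 36.26·663 + 13.01·494 = 52105.48.
Real GDP 2030 (at 2016 prices) = 29.32·923 + 36.26·865 + 13.01·527 = 65283.53.
Real growth = 65283.53/52105.48 − 1 = 0.2529.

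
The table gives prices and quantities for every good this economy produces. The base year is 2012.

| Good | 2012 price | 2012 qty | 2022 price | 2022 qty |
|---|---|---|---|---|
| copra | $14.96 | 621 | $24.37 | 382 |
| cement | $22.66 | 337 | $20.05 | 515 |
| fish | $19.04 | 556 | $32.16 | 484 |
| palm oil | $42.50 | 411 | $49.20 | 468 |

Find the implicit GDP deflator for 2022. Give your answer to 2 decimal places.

125.24

Nominal GDP 2022 = 24.37·382 + 20.05·515 + 32.16·484 + 49.20·468 = 58226.13.
Real GDP 2022 (at 2012 prices) = 14.96·382 + 22.66·515 + 19.04·484 + 42.50·468 = 46489.98.
Deflator = Nominal/Real × 100 = 58226.13/46489.98 × 100 = 125.244.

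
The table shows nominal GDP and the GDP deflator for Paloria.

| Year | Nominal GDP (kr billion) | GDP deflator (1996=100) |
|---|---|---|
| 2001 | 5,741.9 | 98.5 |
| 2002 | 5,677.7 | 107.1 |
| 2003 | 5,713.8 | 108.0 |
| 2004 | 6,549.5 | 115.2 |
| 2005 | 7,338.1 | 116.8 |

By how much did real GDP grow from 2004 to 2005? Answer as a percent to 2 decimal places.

Real GDP 2004 = 6549.5/1.152 = 5685.33.
Real GDP 2005 = 7338.1/1.168 = 6282.62.
Change = 6282.62/5685.33 − 1 = 0.1051.

10.51%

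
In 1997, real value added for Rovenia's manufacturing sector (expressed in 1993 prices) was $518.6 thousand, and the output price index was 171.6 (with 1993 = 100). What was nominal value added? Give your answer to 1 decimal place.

$889.9 thousand

Nominal value added = Real × (output price index/100) = 518.6 × 1.716 = 889.92.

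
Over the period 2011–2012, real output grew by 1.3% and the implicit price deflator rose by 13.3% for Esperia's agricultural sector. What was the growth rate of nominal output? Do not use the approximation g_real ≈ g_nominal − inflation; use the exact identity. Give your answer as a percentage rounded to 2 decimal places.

(1 + g_nom) = (1 + g_real)(1 + π) = 1.0130 × 1.1330 = 1.14773.

14.77%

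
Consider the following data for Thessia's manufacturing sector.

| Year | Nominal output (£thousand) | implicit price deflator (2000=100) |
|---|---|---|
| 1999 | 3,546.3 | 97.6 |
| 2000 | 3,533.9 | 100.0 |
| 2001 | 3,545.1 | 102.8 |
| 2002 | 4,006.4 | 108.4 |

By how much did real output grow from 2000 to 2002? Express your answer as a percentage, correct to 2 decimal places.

4.59%

Real output 2000 = 3533.9/1.000 = 3533.90.
Real output 2002 = 4006.4/1.084 = 3695.94.
Change = 3695.94/3533.90 − 1 = 0.0459.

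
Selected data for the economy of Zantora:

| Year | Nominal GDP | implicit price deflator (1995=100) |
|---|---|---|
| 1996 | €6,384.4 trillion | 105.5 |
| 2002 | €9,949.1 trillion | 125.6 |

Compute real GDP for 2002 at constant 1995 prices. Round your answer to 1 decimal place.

€7,921.3 trillion

Real GDP = Nominal / (implicit price deflator/100) = 9949.1 / 1.256 = 7921.26.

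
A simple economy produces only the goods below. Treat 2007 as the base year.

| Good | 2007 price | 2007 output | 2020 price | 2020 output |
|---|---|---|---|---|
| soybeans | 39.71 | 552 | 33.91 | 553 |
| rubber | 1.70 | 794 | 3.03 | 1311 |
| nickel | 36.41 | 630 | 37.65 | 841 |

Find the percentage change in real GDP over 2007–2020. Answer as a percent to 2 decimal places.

Real GDP 2007 = Nominal GDP 2007 = 39.71·552 + 1.70·794 + 36.41·630 = 46208.02.
Real GDP 2020 (at 2007 prices) = 39.71·553 + 1.70·1311 + 36.41·841 = 54809.14.
Real growth = 54809.14/46208.02 − 1 = 0.1861.

18.61%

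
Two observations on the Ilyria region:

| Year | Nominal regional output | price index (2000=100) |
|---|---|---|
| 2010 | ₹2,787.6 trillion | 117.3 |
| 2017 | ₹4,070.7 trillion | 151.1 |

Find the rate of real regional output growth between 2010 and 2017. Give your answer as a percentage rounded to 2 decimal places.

13.36%

Deflate each year: 2010 → 2787.6/1.173 = 2376.47; 2017 → 4070.7/1.511 = 2694.04.
So real regional output changed by 2694.04/2376.47 − 1 = 0.1336, i.e. 13.36%.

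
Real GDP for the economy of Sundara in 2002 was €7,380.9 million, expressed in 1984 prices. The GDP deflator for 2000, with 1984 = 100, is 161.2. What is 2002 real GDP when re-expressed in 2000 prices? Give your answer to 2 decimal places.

Real GDP in 2000 prices = Real GDP in 1984 prices × (P_2000/P_1984) = 7380.9 × 1.612 = 11898.01.

€11,898.01 million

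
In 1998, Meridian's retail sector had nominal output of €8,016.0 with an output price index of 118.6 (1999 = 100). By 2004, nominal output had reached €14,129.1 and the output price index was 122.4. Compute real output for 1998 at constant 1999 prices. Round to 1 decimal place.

Real output = Nominal / (output price index/100) = 8016.0 / 1.186 = 6758.85.

€6,758.9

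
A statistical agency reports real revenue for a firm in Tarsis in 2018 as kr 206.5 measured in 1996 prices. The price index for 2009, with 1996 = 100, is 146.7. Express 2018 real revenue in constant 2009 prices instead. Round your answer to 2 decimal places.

Real revenue in 2009 prices = Real revenue in 1996 prices × (P_2009/P_1996) = 206.5 × 1.467 = 302.94.

kr 302.94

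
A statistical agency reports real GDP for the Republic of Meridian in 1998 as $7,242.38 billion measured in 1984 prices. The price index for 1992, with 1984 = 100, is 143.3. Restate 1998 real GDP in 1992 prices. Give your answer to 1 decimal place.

$10,378.3 billion

Real GDP in 1992 prices = Real GDP in 1984 prices × (P_1992/P_1984) = 7242.38 × 1.433 = 10378.33.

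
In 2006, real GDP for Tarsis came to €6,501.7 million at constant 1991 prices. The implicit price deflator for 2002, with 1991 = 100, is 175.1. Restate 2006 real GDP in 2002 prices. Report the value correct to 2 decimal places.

Real GDP in 2002 prices = Real GDP in 1991 prices × (P_2002/P_1991) = 6501.7 × 1.751 = 11384.48.

€11,384.48 million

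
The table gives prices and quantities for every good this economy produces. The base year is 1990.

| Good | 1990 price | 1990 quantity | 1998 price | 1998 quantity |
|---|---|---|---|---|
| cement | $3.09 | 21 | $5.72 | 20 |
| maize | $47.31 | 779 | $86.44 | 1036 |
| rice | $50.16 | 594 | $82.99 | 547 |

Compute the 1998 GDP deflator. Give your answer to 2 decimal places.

176.52

Nominal GDP 1998 = 5.72·20 + 86.44·1036 + 82.99·547 = 135061.77.
Real GDP 1998 (at 1990 prices) = 3.09·20 + 47.31·1036 + 50.16·547 = 76512.48.
Deflator = Nominal/Real × 100 = 135061.77/76512.48 × 100 = 176.523.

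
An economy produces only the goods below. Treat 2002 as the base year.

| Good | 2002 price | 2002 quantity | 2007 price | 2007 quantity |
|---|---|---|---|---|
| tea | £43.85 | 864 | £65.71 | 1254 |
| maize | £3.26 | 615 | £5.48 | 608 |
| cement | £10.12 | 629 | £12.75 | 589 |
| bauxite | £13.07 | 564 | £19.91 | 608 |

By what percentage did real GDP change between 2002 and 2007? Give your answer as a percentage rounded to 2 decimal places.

Real GDP 2002 = Nominal GDP 2002 = 43.85·864 + 3.26·615 + 10.12·629 + 13.07·564 = 53628.26.
Real GDP 2007 (at 2002 prices) = 43.85·1254 + 3.26·608 + 10.12·589 + 13.07·608 = 70877.22.
Real growth = 70877.22/53628.26 − 1 = 0.3216.

32.16%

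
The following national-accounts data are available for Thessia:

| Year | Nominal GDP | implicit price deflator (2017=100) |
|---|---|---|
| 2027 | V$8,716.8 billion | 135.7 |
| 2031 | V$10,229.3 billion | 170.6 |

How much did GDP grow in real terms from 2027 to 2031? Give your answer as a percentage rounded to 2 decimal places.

-6.66%

Deflate each year: 2027 → 8716.8/1.357 = 6423.58; 2031 → 10229.3/1.706 = 5996.07.
So real GDP changed by 5996.07/6423.58 − 1 = -0.0666, i.e. -6.66%.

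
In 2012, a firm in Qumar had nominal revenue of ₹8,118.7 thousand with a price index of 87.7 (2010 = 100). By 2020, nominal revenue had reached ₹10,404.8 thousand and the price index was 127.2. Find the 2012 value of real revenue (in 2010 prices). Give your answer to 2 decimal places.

Real revenue = Nominal / (price index/100) = 8118.7 / 0.877 = 9257.35.

₹9,257.35 thousand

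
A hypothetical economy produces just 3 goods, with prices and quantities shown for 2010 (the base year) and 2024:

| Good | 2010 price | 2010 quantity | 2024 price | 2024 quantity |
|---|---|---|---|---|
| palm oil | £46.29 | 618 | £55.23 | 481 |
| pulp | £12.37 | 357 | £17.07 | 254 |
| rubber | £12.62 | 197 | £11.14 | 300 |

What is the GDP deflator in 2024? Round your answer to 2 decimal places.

117.30

Nominal GDP 2024 = 55.23·481 + 17.07·254 + 11.14·300 = 34243.41.
Real GDP 2024 (at 2010 prices) = 46.29·481 + 12.37·254 + 12.62·300 = 29193.47.
Deflator = Nominal/Real × 100 = 34243.41/29193.47 × 100 = 117.298.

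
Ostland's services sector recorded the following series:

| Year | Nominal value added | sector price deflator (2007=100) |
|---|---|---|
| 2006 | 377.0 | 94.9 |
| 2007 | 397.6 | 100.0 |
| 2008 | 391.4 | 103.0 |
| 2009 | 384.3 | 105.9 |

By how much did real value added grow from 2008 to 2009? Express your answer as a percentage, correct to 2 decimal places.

-4.50%

Real value added 2008 = 391.4/1.030 = 380.00.
Real value added 2009 = 384.3/1.059 = 362.89.
Change = 362.89/380.00 − 1 = -0.0450.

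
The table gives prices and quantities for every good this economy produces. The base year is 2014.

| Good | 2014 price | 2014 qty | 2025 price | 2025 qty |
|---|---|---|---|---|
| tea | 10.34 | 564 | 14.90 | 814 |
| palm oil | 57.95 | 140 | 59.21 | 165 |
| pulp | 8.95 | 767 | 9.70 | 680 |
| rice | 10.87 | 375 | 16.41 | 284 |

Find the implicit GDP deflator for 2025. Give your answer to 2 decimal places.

122.11

Nominal GDP 2025 = 14.90·814 + 59.21·165 + 9.70·680 + 16.41·284 = 33154.69.
Real GDP 2025 (at 2014 prices) = 10.34·814 + 57.95·165 + 8.95·680 + 10.87·284 = 27151.59.
Deflator = Nominal/Real × 100 = 33154.69/27151.59 × 100 = 122.110.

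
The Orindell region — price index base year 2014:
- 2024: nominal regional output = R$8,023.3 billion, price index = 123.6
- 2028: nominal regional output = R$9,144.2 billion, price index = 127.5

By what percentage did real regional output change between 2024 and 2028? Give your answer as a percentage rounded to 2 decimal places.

Deflate each year: 2024 → 8023.3/1.236 = 6491.34; 2028 → 9144.2/1.275 = 7171.92.
So real regional output changed by 7171.92/6491.34 − 1 = 0.1048, i.e. 10.48%.

10.48%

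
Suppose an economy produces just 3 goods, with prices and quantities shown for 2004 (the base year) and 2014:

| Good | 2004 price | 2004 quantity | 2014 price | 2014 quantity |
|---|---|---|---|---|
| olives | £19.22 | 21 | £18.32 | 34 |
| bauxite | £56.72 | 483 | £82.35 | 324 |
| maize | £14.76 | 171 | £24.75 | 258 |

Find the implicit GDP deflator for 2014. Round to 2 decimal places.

Nominal GDP 2014 = 18.32·34 + 82.35·324 + 24.75·258 = 33689.78.
Real GDP 2014 (at 2004 prices) = 19.22·34 + 56.72·324 + 14.76·258 = 22838.84.
Deflator = Nominal/Real × 100 = 33689.78/22838.84 × 100 = 147.511.

147.51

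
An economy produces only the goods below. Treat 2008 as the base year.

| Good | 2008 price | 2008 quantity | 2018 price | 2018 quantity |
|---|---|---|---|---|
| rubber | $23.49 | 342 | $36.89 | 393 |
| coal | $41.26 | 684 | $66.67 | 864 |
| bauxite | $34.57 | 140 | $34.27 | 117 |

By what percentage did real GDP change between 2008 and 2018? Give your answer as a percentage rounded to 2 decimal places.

Real GDP 2008 = Nominal GDP 2008 = 23.49·342 + 41.26·684 + 34.57·140 = 41095.22.
Real GDP 2018 (at 2008 prices) = 23.49·393 + 41.26·864 + 34.57·117 = 48924.90.
Real growth = 48924.90/41095.22 − 1 = 0.1905.

19.05%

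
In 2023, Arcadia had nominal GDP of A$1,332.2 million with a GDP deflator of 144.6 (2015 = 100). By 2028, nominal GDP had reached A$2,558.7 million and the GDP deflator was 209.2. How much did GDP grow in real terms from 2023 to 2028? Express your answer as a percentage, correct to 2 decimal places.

32.76%

Deflate each year: 2023 → 1332.2/1.446 = 921.30; 2028 → 2558.7/2.092 = 1223.09.
So real GDP changed by 1223.09/921.30 − 1 = 0.3276, i.e. 32.76%.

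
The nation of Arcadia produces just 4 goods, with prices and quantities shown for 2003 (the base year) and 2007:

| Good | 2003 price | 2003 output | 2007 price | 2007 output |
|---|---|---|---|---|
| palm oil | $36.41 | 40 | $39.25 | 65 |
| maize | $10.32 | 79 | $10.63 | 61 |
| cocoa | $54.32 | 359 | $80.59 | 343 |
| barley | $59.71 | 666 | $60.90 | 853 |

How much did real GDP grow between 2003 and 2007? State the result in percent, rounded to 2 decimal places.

Real GDP 2003 = Nominal GDP 2003 = 36.41·40 + 10.32·79 + 54.32·359 + 59.71·666 = 61539.42.
Real GDP 2007 (at 2003 prices) = 36.41·65 + 10.32·61 + 54.32·343 + 59.71·853 = 72560.56.
Real growth = 72560.56/61539.42 − 1 = 0.1791.

17.91%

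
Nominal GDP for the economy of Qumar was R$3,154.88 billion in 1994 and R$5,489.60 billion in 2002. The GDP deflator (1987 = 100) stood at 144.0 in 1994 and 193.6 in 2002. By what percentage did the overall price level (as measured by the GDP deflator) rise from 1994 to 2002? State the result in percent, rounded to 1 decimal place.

Price-level change = 193.6 / 144.0 − 1 = 0.3444.

34.4%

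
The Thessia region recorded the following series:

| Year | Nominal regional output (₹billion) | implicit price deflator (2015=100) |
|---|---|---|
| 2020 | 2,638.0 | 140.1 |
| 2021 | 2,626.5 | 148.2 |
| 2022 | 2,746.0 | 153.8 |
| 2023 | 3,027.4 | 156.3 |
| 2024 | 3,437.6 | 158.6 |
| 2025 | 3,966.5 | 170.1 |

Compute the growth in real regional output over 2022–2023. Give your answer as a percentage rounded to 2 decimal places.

8.48%

Real regional output 2022 = 2746.0/1.538 = 1785.44.
Real regional output 2023 = 3027.4/1.563 = 1936.92.
Change = 1936.92/1785.44 − 1 = 0.0848.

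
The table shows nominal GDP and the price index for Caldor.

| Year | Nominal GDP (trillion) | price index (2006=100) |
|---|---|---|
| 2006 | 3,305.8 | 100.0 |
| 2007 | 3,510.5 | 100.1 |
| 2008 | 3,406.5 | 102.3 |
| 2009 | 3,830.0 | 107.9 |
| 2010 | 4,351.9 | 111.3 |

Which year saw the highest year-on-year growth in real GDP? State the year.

2007: real = 3510.5/1.001 = 3506.99; growth vs 2006 (3305.80) = 6.09%.
2008: real = 3406.5/1.023 = 3329.91; growth vs 2007 (3506.99) = -5.05%.
2009: real = 3830.0/1.079 = 3549.58; growth vs 2008 (3329.91) = 6.60%.
2010: real = 4351.9/1.113 = 3910.06; growth vs 2009 (3549.58) = 10.16%.

2010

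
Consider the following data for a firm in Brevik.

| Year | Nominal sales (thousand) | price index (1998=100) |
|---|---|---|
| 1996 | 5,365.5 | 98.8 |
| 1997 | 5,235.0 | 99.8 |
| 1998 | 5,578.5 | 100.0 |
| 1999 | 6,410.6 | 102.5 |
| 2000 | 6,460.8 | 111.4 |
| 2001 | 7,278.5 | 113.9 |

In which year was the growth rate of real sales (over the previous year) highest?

1999

1997: real = 5235.0/0.998 = 5245.49; growth vs 1996 (5430.67) = -3.41%.
1998: real = 5578.5/1.000 = 5578.50; growth vs 1997 (5245.49) = 6.35%.
1999: real = 6410.6/1.025 = 6254.24; growth vs 1998 (5578.50) = 12.11%.
2000: real = 6460.8/1.114 = 5799.64; growth vs 1999 (6254.24) = -7.27%.
2001: real = 7278.5/1.139 = 6390.25; growth vs 2000 (5799.64) = 10.18%.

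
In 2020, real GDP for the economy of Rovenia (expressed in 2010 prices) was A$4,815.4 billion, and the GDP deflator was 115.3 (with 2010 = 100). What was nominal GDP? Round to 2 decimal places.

Nominal GDP = Real × (GDP deflator/100) = 4815.4 × 1.153 = 5552.16.

A$5,552.16 billion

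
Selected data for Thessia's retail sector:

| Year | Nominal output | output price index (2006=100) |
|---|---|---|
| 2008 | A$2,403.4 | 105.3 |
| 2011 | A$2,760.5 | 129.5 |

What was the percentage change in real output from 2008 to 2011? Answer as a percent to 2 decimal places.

Deflate each year: 2008 → 2403.4/1.053 = 2282.43; 2011 → 2760.5/1.295 = 2131.66.
So real output changed by 2131.66/2282.43 − 1 = -0.0661, i.e. -6.61%.

-6.61%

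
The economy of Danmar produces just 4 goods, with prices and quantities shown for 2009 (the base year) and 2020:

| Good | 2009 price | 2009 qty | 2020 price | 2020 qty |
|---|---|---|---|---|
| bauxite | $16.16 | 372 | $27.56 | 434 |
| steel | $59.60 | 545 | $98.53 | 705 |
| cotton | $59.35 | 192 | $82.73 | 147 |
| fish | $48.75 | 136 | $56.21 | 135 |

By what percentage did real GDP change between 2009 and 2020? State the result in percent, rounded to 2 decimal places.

Real GDP 2009 = Nominal GDP 2009 = 16.16·372 + 59.60·545 + 59.35·192 + 48.75·136 = 56518.72.
Real GDP 2020 (at 2009 prices) = 16.16·434 + 59.60·705 + 59.35·147 + 48.75·135 = 64337.14.
Real growth = 64337.14/56518.72 − 1 = 0.1383.

13.83%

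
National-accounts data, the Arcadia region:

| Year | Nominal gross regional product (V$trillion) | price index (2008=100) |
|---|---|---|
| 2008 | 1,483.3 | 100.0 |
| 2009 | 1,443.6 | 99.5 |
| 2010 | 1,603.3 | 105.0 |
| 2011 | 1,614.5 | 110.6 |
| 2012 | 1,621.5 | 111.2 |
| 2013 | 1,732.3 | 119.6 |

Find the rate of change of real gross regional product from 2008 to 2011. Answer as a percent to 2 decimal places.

-1.59%

Real gross regional product 2008 = 1483.3/1.000 = 1483.30.
Real gross regional product 2011 = 1614.5/1.106 = 1459.76.
Change = 1459.76/1483.30 − 1 = -0.0159.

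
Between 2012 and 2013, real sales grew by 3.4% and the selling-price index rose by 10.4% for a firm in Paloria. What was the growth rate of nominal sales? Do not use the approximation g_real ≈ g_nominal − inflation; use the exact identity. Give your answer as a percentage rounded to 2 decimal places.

(1 + g_nom) = (1 + g_real)(1 + π) = 1.0340 × 1.1040 = 1.14154.

14.15%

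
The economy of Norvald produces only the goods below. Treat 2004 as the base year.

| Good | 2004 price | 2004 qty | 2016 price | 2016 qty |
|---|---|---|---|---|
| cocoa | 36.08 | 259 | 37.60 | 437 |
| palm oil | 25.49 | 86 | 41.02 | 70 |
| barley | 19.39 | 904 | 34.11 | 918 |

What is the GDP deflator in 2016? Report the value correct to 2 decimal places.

143.18

Nominal GDP 2016 = 37.60·437 + 41.02·70 + 34.11·918 = 50615.58.
Real GDP 2016 (at 2004 prices) = 36.08·437 + 25.49·70 + 19.39·918 = 35351.28.
Deflator = Nominal/Real × 100 = 50615.58/35351.28 × 100 = 143.179.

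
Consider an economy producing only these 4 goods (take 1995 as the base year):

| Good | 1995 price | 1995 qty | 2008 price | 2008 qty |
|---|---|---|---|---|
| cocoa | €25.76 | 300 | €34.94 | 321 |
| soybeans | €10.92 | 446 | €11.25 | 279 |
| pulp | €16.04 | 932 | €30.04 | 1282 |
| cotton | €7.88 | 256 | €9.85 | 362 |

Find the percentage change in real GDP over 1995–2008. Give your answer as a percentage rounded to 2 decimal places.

Real GDP 1995 = Nominal GDP 1995 = 25.76·300 + 10.92·446 + 16.04·932 + 7.88·256 = 29564.88.
Real GDP 2008 (at 1995 prices) = 25.76·321 + 10.92·279 + 16.04·1282 + 7.88·362 = 34731.48.
Real growth = 34731.48/29564.88 − 1 = 0.1748.

17.48%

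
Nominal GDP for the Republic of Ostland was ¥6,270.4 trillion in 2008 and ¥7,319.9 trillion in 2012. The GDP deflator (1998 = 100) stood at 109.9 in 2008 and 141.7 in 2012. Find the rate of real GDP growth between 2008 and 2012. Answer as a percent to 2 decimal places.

-9.46%

Real GDP 2008 = 6270.4 / 1.099 = 5705.55.
Real GDP 2012 = 7319.9 / 1.417 = 5165.77.
Real growth = 5165.77 / 5705.55 − 1 = -0.0946.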